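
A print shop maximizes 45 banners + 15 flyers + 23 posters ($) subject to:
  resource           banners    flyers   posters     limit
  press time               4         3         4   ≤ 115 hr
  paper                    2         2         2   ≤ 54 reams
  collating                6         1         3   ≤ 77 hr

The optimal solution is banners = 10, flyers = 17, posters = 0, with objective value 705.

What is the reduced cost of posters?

-4

Check each constraint at x*: press time 91/115 (slack 24); paper 54/54 (tight); collating 77/77 (tight).
By complementary slackness, y = 0 for the non-binding constraint.
Dual feasibility on the basic columns requires 2·y_paper + 6·y_collating = 45, 2·y_paper + 1·y_collating = 15.
This yields shadow prices y_paper = 4.5, y_collating = 6.
Reduced cost of posters: c₃ − yᵀa₃ = 23 − (4.5·2 + 6·3) = 23 − 27 = -4.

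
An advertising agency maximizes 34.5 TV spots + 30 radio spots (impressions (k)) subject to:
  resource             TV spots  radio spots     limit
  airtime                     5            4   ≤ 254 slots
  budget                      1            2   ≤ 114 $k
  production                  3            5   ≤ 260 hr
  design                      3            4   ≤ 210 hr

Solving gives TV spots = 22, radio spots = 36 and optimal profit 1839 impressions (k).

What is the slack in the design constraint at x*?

0

design used = 3·22 + 4·36 = 210; slack = 210 − 210 = 0.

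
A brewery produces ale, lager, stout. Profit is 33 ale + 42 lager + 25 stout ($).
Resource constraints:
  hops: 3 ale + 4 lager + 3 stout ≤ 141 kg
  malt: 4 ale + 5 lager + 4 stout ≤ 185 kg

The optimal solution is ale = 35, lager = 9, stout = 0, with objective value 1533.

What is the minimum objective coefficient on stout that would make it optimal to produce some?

Check each constraint at x*: hops 141/141 (tight); malt 185/185 (tight).
Dual feasibility on the basic columns requires 3·y_hops + 4·y_malt = 33, 4·y_hops + 5·y_malt = 42.
→ y_hops = 3 and y_malt = 6.
stout enters the basis when its profit ≥ yᵀa₃ = 3·3 + 6·4 = 33.

33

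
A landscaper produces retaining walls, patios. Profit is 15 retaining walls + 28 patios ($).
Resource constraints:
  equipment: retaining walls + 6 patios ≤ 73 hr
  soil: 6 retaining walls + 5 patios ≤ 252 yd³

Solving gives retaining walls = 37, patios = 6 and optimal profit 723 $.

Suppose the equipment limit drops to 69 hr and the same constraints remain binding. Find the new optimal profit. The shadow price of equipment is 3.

711

Δb = -4, so new z* = 723 + (3)·(-4) = 723 − 12 = 711.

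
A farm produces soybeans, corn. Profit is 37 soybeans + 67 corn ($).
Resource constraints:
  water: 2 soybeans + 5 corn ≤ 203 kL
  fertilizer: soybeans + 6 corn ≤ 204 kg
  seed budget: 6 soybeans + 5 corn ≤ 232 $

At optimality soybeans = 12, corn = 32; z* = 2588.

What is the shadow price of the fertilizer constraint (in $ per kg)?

Binding: fertilizer and seed budget. Non-binding: water (19 unused).
By complementary slackness, y = 0 for the non-binding constraint.
From A_Bᵀ y = c: 1·y_fertilizer + 6·y_seed budget = 37; 6·y_fertilizer + 5·y_seed budget = 67.
This yields shadow prices y_fertilizer = 7, y_seed budget = 5.
Shadow price of fertilizer = 7.

7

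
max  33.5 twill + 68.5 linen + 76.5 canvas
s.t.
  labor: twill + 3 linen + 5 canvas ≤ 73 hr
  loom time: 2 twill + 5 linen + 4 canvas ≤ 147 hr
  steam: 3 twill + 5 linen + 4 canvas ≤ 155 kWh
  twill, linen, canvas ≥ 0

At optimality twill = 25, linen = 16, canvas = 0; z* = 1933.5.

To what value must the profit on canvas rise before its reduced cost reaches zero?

Binding: labor and steam. Non-binding: loom time (17 unused).
Slack constraints have shadow price 0 (complementary slackness).
The binding rows give the dual system: 1·y_labor + 3·y_steam = 33.5 and 3·y_labor + 5·y_steam = 68.5.
→ y_labor = 9.5 and y_steam = 8.
canvas enters the basis when its profit ≥ yᵀa₃ = 9.5·5 + 8·4 = 79.5.

79.5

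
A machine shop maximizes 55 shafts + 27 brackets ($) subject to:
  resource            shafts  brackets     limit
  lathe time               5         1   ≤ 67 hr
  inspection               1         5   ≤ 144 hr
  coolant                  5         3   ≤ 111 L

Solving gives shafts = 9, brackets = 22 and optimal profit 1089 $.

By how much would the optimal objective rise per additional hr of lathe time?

3

At the optimum: lathe time uses 67 of 67 (binding); inspection uses 119 of 144 (slack = 25); coolant uses 111 of 111 (binding).
Since inspection is not tight, its dual is 0.
From A_Bᵀ y = c: 5·y_lathe time + 5·y_coolant = 55; 1·y_lathe time + 3·y_coolant = 27.
Solving: y_lathe time = 3, y_coolant = 8.
Shadow price of lathe time = 3.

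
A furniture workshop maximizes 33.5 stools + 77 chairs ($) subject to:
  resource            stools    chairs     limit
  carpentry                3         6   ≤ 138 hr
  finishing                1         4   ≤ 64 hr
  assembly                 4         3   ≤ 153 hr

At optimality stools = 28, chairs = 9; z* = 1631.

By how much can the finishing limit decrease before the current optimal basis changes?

5.6

Binding constraints: carpentry, finishing. The basis is B = [[3,6],[1,4]] with det 6.
Per unit decrease in finishing, x* moves by d = (1, -0.5).
The basis stays optimal until assembly becomes binding; allowable decrease = 5.6 hr.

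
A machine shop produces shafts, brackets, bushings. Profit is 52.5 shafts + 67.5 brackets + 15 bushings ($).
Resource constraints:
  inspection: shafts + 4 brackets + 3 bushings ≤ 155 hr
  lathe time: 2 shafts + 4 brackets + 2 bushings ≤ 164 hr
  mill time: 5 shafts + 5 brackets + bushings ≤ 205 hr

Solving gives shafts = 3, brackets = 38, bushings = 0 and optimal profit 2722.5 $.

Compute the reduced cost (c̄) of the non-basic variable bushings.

-9.5

Check each constraint at x*: inspection 155/155 (tight); lathe time 158/164 (slack 6); mill time 205/205 (tight).
Slack constraints have shadow price 0 (complementary slackness).
The binding rows give the dual system: 1·y_inspection + 5·y_mill time = 52.5 and 4·y_inspection + 5·y_mill time = 67.5.
This yields shadow prices y_inspection = 5, y_mill time = 9.5.
Reduced cost of bushings: c₃ − yᵀa₃ = 15 − (5·3 + 9.5·1) = 15 − 24.5 = -9.5.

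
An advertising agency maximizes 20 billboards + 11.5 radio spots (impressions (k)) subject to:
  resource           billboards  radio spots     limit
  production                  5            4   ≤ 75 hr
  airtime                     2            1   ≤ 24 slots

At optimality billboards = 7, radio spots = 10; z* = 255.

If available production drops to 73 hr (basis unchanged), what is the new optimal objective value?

Check each constraint at x*: production 75/75 (tight); airtime 24/24 (tight).
The binding rows give the dual system: 5·y_production + 2·y_airtime = 20 and 4·y_production + 1·y_airtime = 11.5.
This yields shadow prices y_production = 1, y_airtime = 7.5.
Δz = y_production·Δb = 1 × (-2) = -2, so new z* = 255 − 2 = 253.

253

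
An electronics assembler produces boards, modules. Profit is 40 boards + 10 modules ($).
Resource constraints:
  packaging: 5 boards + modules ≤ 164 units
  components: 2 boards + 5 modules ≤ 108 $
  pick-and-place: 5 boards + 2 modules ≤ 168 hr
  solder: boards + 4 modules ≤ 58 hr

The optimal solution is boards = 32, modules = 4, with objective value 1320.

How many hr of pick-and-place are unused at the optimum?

0

pick-and-place used = 5·32 + 2·4 = 168; slack = 168 − 168 = 0.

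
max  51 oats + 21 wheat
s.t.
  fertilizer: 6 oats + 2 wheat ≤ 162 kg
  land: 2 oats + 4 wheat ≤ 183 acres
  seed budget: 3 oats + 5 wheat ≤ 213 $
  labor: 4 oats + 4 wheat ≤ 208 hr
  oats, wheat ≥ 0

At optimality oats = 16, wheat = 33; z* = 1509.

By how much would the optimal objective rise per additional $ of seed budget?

At the optimum: fertilizer uses 162 of 162 (binding); land uses 164 of 183 (slack = 19); seed budget uses 213 of 213 (binding); labor uses 196 of 208 (slack = 12).
Slack constraints have shadow price 0 (complementary slackness).
Dual feasibility on the basic columns requires 6·y_fertilizer + 3·y_seed budget = 51, 2·y_fertilizer + 5·y_seed budget = 21.
→ y_fertilizer = 8 and y_seed budget = 1.
Shadow price of seed budget = 1.

1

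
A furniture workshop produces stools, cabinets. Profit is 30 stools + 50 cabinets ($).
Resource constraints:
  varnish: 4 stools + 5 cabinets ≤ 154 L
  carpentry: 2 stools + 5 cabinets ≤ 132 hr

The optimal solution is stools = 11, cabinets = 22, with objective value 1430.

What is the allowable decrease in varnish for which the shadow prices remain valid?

Binding constraints: varnish, carpentry. The basis is B = [[4,5],[2,5]] with det 10.
Per unit decrease in varnish, x* moves by d = (-0.5, 0.2).
The basis stays optimal until stools reaches 0; allowable decrease = 22 L.

22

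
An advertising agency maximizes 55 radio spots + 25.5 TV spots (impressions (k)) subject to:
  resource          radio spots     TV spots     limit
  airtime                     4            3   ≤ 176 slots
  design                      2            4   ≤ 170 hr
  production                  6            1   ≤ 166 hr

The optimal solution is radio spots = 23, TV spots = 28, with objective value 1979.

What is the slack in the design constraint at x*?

12

design used = 2·23 + 4·28 = 158; slack = 170 − 158 = 12.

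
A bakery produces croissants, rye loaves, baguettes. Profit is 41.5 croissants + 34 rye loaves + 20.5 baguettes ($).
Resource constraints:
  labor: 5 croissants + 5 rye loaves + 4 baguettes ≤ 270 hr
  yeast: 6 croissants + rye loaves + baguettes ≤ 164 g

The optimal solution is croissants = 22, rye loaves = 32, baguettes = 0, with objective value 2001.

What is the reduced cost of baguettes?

Both labor and yeast are binding at x*.
From A_Bᵀ y = c: 5·y_labor + 6·y_yeast = 41.5; 5·y_labor + 1·y_yeast = 34.
Solving: y_labor = 6.5, y_yeast = 1.5.
Reduced cost of baguettes: c₃ − yᵀa₃ = 20.5 − (6.5·4 + 1.5·1) = 20.5 − 27.5 = -7.

-7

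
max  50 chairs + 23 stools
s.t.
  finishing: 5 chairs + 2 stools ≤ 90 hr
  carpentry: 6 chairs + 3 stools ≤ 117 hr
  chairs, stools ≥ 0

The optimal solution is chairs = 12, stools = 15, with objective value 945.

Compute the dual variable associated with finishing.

Both finishing and carpentry are binding at x*.
The binding rows give the dual system: 5·y_finishing + 6·y_carpentry = 50 and 2·y_finishing + 3·y_carpentry = 23.
Solving: y_finishing = 4, y_carpentry = 5.
Shadow price of finishing = 4.

4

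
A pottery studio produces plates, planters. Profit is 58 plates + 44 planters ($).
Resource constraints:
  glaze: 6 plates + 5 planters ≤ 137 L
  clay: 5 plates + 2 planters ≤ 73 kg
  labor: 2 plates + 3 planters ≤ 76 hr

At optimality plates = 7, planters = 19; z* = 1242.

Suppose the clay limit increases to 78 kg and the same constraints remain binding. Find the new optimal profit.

1252

Binding: glaze and clay. Non-binding: labor (5 unused).
Slack constraints have shadow price 0 (complementary slackness).
Dual feasibility on the basic columns requires 6·y_glaze + 5·y_clay = 58, 5·y_glaze + 2·y_clay = 44.
Solving: y_glaze = 8, y_clay = 2.
Δz = y_clay·Δb = 2 × (5) = 10, so new z* = 1242 + 10 = 1252.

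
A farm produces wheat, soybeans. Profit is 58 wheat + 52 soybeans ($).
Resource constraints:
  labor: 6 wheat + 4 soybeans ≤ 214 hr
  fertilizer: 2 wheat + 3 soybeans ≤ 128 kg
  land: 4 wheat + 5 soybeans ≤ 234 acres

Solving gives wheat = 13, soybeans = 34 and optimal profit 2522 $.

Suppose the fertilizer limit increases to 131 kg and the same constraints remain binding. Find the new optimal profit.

Binding: labor and fertilizer. Non-binding: land (12 unused).
By complementary slackness, y = 0 for the non-binding constraint.
The binding rows give the dual system: 6·y_labor + 2·y_fertilizer = 58 and 4·y_labor + 3·y_fertilizer = 52.
Solving: y_labor = 7, y_fertilizer = 8.
Δz = y_fertilizer·Δb = 8 × (3) = 24, so new z* = 2522 + 24 = 2546.

2546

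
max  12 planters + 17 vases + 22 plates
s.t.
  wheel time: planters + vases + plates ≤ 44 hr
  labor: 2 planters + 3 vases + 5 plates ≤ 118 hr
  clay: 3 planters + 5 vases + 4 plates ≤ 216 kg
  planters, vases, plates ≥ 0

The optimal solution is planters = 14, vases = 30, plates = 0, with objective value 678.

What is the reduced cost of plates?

-5

Check each constraint at x*: wheel time 44/44 (tight); labor 118/118 (tight); clay 192/216 (slack 24).
Since clay is not tight, its dual is 0.
From A_Bᵀ y = c: 1·y_wheel time + 2·y_labor = 12; 1·y_wheel time + 3·y_labor = 17.
Solving: y_wheel time = 2, y_labor = 5.
Reduced cost of plates: c₃ − yᵀa₃ = 22 − (2·1 + 5·5) = 22 − 27 = -5.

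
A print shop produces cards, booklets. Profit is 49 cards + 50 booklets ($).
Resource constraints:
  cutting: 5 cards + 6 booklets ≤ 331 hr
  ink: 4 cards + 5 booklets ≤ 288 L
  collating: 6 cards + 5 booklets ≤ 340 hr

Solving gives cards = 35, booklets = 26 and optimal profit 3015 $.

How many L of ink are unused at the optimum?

ink used = 4·35 + 5·26 = 270; slack = 288 − 270 = 18.

18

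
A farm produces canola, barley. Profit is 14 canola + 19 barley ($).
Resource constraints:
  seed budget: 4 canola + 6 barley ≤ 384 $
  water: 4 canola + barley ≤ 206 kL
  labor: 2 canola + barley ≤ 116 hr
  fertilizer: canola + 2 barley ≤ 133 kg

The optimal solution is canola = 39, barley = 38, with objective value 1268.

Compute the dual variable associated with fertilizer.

Check each constraint at x*: seed budget 384/384 (tight); water 194/206 (slack 12); labor 116/116 (tight); fertilizer 115/133 (slack 18).
Since water, fertilizer are not tight, their duals are 0.
The binding rows give the dual system: 4·y_seed budget + 2·y_labor = 14 and 6·y_seed budget + 1·y_labor = 19.
This yields shadow prices y_seed budget = 3, y_labor = 1.
Shadow price of fertilizer = 0.

0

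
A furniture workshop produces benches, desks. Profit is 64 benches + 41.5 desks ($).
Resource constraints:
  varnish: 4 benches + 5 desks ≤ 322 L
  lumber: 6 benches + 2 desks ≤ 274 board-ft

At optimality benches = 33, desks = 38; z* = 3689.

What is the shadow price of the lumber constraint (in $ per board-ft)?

At the optimum: varnish uses 322 of 322 (binding); lumber uses 274 of 274 (binding).
Dual feasibility on the basic columns requires 4·y_varnish + 6·y_lumber = 64, 5·y_varnish + 2·y_lumber = 41.5.
Solving: y_varnish = 5.5, y_lumber = 7.
Shadow price of lumber = 7.

7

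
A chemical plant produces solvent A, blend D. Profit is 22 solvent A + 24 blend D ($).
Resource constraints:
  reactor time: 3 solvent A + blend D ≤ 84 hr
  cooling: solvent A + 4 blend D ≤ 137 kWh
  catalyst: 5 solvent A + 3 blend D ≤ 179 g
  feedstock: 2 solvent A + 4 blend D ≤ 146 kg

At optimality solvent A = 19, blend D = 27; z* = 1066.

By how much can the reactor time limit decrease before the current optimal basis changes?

25

Binding constraints: reactor time, feedstock. The basis is B = [[3,1],[2,4]] with det 10.
Per unit decrease in reactor time, x* moves by d = (-0.4, 0.2).
The basis stays optimal until cooling becomes binding; allowable decrease = 25 hr.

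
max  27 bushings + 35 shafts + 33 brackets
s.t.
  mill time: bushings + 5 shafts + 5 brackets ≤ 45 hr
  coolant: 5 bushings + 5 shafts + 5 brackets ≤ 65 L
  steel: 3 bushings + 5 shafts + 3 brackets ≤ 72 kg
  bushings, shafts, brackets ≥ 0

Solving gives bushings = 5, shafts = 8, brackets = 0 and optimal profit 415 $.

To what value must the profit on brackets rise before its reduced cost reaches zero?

35

Check each constraint at x*: mill time 45/45 (tight); coolant 65/65 (tight); steel 55/72 (slack 17).
Since steel is not tight, its dual is 0.
Dual feasibility on the basic columns requires 1·y_mill time + 5·y_coolant = 27, 5·y_mill time + 5·y_coolant = 35.
This yields shadow prices y_mill time = 2, y_coolant = 5.
brackets enters the basis when its profit ≥ yᵀa₃ = 2·5 + 5·5 = 35.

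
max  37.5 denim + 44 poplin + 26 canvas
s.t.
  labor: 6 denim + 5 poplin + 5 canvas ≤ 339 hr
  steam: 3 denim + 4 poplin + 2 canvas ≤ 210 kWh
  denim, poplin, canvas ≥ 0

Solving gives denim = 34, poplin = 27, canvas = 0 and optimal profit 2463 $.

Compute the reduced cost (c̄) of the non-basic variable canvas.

-1

Both labor and steam are binding at x*.
From A_Bᵀ y = c: 6·y_labor + 3·y_steam = 37.5; 5·y_labor + 4·y_steam = 44.
This yields shadow prices y_labor = 2, y_steam = 8.5.
Reduced cost of canvas: c₃ − yᵀa₃ = 26 − (2·5 + 8.5·2) = 26 − 27 = -1.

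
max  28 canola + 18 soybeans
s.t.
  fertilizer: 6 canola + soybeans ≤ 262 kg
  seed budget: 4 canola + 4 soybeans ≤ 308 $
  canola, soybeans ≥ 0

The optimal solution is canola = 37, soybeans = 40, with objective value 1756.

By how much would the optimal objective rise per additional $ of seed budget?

4

Both fertilizer and seed budget are binding at x*.
Dual feasibility on the basic columns requires 6·y_fertilizer + 4·y_seed budget = 28, 1·y_fertilizer + 4·y_seed budget = 18.
Solving: y_fertilizer = 2, y_seed budget = 4.
Shadow price of seed budget = 4.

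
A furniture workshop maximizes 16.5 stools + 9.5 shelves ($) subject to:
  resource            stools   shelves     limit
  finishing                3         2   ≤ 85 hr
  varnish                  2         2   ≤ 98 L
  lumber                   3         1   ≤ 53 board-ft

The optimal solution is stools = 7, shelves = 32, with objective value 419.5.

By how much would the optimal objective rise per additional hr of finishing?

Binding: finishing and lumber. Non-binding: varnish (20 unused).
Since varnish is not tight, its dual is 0.
Dual feasibility on the basic columns requires 3·y_finishing + 3·y_lumber = 16.5, 2·y_finishing + 1·y_lumber = 9.5.
→ y_finishing = 4 and y_lumber = 1.5.
Shadow price of finishing = 4.

4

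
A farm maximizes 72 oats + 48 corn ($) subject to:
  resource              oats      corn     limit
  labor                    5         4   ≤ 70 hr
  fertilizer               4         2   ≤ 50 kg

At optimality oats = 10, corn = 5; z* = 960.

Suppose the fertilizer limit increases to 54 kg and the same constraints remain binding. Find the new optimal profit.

992

Check each constraint at x*: labor 70/70 (tight); fertilizer 50/50 (tight).
The binding rows give the dual system: 5·y_labor + 4·y_fertilizer = 72 and 4·y_labor + 2·y_fertilizer = 48.
Solving: y_labor = 8, y_fertilizer = 8.
Δz = y_fertilizer·Δb = 8 × (4) = 32, so new z* = 960 + 32 = 992.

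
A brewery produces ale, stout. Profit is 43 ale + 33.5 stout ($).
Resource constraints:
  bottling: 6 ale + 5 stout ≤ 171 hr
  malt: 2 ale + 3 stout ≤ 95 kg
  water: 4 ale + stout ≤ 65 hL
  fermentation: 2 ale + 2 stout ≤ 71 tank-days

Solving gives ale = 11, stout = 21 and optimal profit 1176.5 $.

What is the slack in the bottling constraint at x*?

0

bottling used = 6·11 + 5·21 = 171; slack = 171 − 171 = 0.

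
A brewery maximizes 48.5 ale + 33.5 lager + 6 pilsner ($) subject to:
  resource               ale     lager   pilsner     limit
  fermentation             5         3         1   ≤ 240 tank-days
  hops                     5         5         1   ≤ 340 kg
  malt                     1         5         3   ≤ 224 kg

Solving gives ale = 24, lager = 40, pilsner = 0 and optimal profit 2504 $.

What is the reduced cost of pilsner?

Binding: fermentation and malt. Non-binding: hops (20 unused).
Since hops is not tight, its dual is 0.
The binding rows give the dual system: 5·y_fermentation + 1·y_malt = 48.5 and 3·y_fermentation + 5·y_malt = 33.5.
→ y_fermentation = 9.5 and y_malt = 1.
Reduced cost of pilsner: c₃ − yᵀa₃ = 6 − (9.5·1 + 1·3) = 6 − 12.5 = -6.5.

-6.5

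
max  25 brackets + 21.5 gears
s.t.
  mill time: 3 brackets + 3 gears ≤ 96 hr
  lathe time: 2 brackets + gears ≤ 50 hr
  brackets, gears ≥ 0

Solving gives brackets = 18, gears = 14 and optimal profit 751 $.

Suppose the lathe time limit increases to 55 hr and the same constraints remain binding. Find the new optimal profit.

768.5

Both mill time and lathe time are binding at x*.
Dual feasibility on the basic columns requires 3·y_mill time + 2·y_lathe time = 25, 3·y_mill time + 1·y_lathe time = 21.5.
Solving: y_mill time = 6, y_lathe time = 3.5.
Δz = y_lathe time·Δb = 3.5 × (5) = 17.5, so new z* = 751 + 17.5 = 768.5.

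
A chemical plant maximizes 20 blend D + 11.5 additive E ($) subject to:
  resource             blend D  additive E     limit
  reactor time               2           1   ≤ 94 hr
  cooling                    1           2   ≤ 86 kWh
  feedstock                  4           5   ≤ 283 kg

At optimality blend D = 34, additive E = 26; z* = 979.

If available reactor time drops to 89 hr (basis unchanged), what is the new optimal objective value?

931.5

Check each constraint at x*: reactor time 94/94 (tight); cooling 86/86 (tight); feedstock 266/283 (slack 17).
By complementary slackness, y = 0 for the non-binding constraint.
Dual feasibility on the basic columns requires 2·y_reactor time + 1·y_cooling = 20, 1·y_reactor time + 2·y_cooling = 11.5.
Solving: y_reactor time = 9.5, y_cooling = 1.
Δz = y_reactor time·Δb = 9.5 × (-5) = -47.5, so new z* = 979 − 47.5 = 931.5.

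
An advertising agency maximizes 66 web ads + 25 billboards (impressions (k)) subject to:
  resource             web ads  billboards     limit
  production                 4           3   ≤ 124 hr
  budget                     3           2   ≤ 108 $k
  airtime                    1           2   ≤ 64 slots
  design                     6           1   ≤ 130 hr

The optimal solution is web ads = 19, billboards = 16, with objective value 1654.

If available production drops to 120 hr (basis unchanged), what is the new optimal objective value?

At the optimum: production uses 124 of 124 (binding); budget uses 89 of 108 (slack = 19); airtime uses 51 of 64 (slack = 13); design uses 130 of 130 (binding).
By complementary slackness, y = 0 for the non-binding constraints.
Dual feasibility on the basic columns requires 4·y_production + 6·y_design = 66, 3·y_production + 1·y_design = 25.
→ y_production = 6 and y_design = 7.
Δz = y_production·Δb = 6 × (-4) = -24, so new z* = 1654 − 24 = 1630.

1630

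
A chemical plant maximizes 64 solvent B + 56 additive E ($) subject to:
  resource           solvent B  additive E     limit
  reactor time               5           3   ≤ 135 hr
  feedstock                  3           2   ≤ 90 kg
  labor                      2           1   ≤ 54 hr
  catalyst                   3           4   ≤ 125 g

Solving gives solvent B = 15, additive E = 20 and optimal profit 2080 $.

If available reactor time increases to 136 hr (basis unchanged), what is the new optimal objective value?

2088

Check each constraint at x*: reactor time 135/135 (tight); feedstock 85/90 (slack 5); labor 50/54 (slack 4); catalyst 125/125 (tight).
By complementary slackness, y = 0 for the non-binding constraints.
From A_Bᵀ y = c: 5·y_reactor time + 3·y_catalyst = 64; 3·y_reactor time + 4·y_catalyst = 56.
This yields shadow prices y_reactor time = 8, y_catalyst = 8.
Δz = y_reactor time·Δb = 8 × (1) = 8, so new z* = 2080 + 8 = 2088.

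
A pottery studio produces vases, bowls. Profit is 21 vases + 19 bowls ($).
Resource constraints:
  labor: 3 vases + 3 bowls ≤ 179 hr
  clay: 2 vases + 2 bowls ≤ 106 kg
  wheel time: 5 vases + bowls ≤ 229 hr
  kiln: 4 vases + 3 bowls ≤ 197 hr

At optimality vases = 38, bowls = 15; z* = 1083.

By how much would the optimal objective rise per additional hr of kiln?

2

Check each constraint at x*: labor 159/179 (slack 20); clay 106/106 (tight); wheel time 205/229 (slack 24); kiln 197/197 (tight).
Slack constraints have shadow price 0 (complementary slackness).
From A_Bᵀ y = c: 2·y_clay + 4·y_kiln = 21; 2·y_clay + 3·y_kiln = 19.
→ y_clay = 6.5 and y_kiln = 2.
Shadow price of kiln = 2.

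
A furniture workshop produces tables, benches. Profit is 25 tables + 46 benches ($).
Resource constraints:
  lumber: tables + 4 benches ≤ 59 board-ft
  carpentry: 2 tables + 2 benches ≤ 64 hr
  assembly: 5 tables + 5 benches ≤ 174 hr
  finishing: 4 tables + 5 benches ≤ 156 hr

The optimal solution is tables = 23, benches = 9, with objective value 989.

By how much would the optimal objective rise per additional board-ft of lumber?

Binding: lumber and carpentry. Non-binding: assembly (14 unused), finishing (19 unused).
Since assembly, finishing are not tight, their duals are 0.
From A_Bᵀ y = c: 1·y_lumber + 2·y_carpentry = 25; 4·y_lumber + 2·y_carpentry = 46.
This yields shadow prices y_lumber = 7, y_carpentry = 9.
Shadow price of lumber = 7.

7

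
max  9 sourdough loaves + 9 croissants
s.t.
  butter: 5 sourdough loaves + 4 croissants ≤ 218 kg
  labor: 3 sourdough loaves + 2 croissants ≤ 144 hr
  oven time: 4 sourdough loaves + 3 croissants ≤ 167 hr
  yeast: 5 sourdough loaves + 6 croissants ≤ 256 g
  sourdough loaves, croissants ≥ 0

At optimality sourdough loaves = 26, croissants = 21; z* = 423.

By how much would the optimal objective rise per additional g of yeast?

Binding: oven time and yeast. Non-binding: butter (4 unused), labor (24 unused).
By complementary slackness, y = 0 for the non-binding constraints.
Dual feasibility on the basic columns requires 4·y_oven time + 5·y_yeast = 9, 3·y_oven time + 6·y_yeast = 9.
→ y_oven time = 1 and y_yeast = 1.
Shadow price of yeast = 1.

1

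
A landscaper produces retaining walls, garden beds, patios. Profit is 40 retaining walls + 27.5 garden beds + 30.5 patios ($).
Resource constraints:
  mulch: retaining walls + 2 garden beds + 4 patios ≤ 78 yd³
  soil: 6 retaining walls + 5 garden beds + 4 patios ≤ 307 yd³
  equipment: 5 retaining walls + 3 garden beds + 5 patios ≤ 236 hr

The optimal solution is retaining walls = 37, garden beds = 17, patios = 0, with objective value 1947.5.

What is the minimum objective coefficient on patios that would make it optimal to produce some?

35

At the optimum: mulch uses 71 of 78 (slack = 7); soil uses 307 of 307 (binding); equipment uses 236 of 236 (binding).
Since mulch is not tight, its dual is 0.
The binding rows give the dual system: 6·y_soil + 5·y_equipment = 40 and 5·y_soil + 3·y_equipment = 27.5.
→ y_soil = 2.5 and y_equipment = 5.
patios enters the basis when its profit ≥ yᵀa₃ = 2.5·4 + 5·5 = 35.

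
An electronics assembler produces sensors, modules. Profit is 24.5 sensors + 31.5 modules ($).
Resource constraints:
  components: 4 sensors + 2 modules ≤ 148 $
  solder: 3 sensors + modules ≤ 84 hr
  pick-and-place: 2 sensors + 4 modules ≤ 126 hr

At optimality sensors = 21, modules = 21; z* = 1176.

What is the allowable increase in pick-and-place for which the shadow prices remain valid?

110

Binding constraints: solder, pick-and-place. The basis is B = [[3,1],[2,4]] with det 10.
Per unit increase in pick-and-place, x* moves by d = (-0.1, 0.3).
The basis stays optimal until components becomes binding; allowable increase = 110 hr.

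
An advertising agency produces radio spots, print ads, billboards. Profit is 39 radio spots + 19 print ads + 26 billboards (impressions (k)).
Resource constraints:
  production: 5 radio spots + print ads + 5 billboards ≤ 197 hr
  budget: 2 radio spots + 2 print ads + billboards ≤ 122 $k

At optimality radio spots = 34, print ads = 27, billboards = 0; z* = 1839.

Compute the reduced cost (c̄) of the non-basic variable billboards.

-6

Both production and budget are binding at x*.
From A_Bᵀ y = c: 5·y_production + 2·y_budget = 39; 1·y_production + 2·y_budget = 19.
This yields shadow prices y_production = 5, y_budget = 7.
Reduced cost of billboards: c₃ − yᵀa₃ = 26 − (5·5 + 7·1) = 26 − 32 = -6.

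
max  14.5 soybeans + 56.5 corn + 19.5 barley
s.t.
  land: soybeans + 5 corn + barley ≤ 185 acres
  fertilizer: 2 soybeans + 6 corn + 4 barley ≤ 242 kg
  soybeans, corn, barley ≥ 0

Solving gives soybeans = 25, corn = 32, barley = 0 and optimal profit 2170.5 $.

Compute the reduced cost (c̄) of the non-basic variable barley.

At the optimum: land uses 185 of 185 (binding); fertilizer uses 242 of 242 (binding).
Dual feasibility on the basic columns requires 1·y_land + 2·y_fertilizer = 14.5, 5·y_land + 6·y_fertilizer = 56.5.
This yields shadow prices y_land = 6.5, y_fertilizer = 4.
Reduced cost of barley: c₃ − yᵀa₃ = 19.5 − (6.5·1 + 4·4) = 19.5 − 22.5 = -3.

-3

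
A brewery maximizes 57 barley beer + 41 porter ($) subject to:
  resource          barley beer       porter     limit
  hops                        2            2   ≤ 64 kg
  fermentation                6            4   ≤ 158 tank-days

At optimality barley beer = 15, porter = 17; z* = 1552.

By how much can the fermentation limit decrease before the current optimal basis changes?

Binding constraints: hops, fermentation. The basis is B = [[2,2],[6,4]] with det -4.
Per unit decrease in fermentation, x* moves by d = (-0.5, 0.5).
The basis stays optimal until barley beer reaches 0; allowable decrease = 30 tank-days.

30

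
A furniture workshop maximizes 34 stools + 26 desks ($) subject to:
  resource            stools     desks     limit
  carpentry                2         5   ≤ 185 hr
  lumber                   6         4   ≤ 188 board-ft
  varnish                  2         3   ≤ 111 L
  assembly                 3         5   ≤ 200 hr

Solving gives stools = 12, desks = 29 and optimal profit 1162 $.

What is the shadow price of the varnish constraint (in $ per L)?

Binding: lumber and varnish. Non-binding: carpentry (16 unused), assembly (19 unused).
Since carpentry, assembly are not tight, their duals are 0.
The binding rows give the dual system: 6·y_lumber + 2·y_varnish = 34 and 4·y_lumber + 3·y_varnish = 26.
→ y_lumber = 5 and y_varnish = 2.
Shadow price of varnish = 2.

2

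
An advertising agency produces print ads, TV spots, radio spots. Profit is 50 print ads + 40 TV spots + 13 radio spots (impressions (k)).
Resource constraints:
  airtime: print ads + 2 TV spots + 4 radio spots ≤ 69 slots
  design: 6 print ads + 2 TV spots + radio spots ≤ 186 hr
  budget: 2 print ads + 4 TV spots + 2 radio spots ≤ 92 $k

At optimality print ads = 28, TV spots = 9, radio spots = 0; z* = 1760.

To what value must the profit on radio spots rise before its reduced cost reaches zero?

Check each constraint at x*: airtime 46/69 (slack 23); design 186/186 (tight); budget 92/92 (tight).
By complementary slackness, y = 0 for the non-binding constraint.
The binding rows give the dual system: 6·y_design + 2·y_budget = 50 and 2·y_design + 4·y_budget = 40.
→ y_design = 6 and y_budget = 7.
radio spots enters the basis when its profit ≥ yᵀa₃ = 6·1 + 7·2 = 20.

20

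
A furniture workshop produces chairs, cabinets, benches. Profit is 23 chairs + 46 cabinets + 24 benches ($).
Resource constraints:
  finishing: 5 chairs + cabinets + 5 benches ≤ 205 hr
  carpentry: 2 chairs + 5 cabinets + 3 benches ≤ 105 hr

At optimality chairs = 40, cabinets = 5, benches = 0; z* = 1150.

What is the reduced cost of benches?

-8

At the optimum: finishing uses 205 of 205 (binding); carpentry uses 105 of 105 (binding).
Dual feasibility on the basic columns requires 5·y_finishing + 2·y_carpentry = 23, 1·y_finishing + 5·y_carpentry = 46.
This yields shadow prices y_finishing = 1, y_carpentry = 9.
Reduced cost of benches: c₃ − yᵀa₃ = 24 − (1·5 + 9·3) = 24 − 32 = -8.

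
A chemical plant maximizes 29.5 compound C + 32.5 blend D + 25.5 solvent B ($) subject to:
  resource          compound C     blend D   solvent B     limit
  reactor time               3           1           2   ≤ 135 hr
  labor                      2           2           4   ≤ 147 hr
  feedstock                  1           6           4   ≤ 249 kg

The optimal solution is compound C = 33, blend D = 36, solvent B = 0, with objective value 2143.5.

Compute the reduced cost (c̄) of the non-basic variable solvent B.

-7.5

At the optimum: reactor time uses 135 of 135 (binding); labor uses 138 of 147 (slack = 9); feedstock uses 249 of 249 (binding).
By complementary slackness, y = 0 for the non-binding constraint.
From A_Bᵀ y = c: 3·y_reactor time + 1·y_feedstock = 29.5; 1·y_reactor time + 6·y_feedstock = 32.5.
→ y_reactor time = 8.5 and y_feedstock = 4.
Reduced cost of solvent B: c₃ − yᵀa₃ = 25.5 − (8.5·2 + 4·4) = 25.5 − 33 = -7.5.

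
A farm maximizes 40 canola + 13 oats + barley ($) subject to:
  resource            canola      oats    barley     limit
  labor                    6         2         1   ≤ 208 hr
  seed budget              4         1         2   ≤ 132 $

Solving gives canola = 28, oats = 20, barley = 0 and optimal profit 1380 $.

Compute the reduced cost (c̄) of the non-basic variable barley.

-7

Both labor and seed budget are binding at x*.
Dual feasibility on the basic columns requires 6·y_labor + 4·y_seed budget = 40, 2·y_labor + 1·y_seed budget = 13.
Solving: y_labor = 6, y_seed budget = 1.
Reduced cost of barley: c₃ − yᵀa₃ = 1 − (6·1 + 1·2) = 1 − 8 = -7.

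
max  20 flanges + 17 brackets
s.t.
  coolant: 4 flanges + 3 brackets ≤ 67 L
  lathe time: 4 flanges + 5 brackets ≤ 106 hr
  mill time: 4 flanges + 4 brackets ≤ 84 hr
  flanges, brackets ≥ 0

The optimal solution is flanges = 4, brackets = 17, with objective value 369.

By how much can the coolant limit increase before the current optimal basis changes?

Binding constraints: coolant, mill time. The basis is B = [[4,3],[4,4]] with det 4.
Per unit increase in coolant, x* moves by d = (1, -1).
The basis stays optimal until brackets reaches 0; allowable increase = 17 L.

17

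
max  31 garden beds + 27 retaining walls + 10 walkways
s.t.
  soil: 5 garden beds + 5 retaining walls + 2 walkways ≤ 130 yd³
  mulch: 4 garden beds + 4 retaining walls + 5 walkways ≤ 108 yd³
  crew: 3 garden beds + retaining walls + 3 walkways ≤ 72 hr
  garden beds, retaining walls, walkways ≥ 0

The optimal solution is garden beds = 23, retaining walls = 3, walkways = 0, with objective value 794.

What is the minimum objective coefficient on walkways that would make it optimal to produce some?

Binding: soil and crew. Non-binding: mulch (4 unused).
By complementary slackness, y = 0 for the non-binding constraint.
Dual feasibility on the basic columns requires 5·y_soil + 3·y_crew = 31, 5·y_soil + 1·y_crew = 27.
→ y_soil = 5 and y_crew = 2.
walkways enters the basis when its profit ≥ yᵀa₃ = 5·2 + 2·3 = 16.

16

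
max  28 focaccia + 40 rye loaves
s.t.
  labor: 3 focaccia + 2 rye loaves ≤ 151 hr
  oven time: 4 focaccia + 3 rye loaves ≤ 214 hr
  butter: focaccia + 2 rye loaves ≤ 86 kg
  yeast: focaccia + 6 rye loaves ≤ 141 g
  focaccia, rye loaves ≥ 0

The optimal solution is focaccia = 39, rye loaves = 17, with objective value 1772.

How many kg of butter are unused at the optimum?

13

butter used = 1·39 + 2·17 = 73; slack = 86 − 73 = 13.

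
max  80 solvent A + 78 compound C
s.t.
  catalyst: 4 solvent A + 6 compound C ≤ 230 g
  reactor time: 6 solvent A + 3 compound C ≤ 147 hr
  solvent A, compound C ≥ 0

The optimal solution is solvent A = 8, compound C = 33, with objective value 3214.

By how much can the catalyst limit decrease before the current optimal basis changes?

132

Binding constraints: catalyst, reactor time. The basis is B = [[4,6],[6,3]] with det -24.
Per unit decrease in catalyst, x* moves by d = (0.125, -0.25).
The basis stays optimal until compound C reaches 0; allowable decrease = 132 g.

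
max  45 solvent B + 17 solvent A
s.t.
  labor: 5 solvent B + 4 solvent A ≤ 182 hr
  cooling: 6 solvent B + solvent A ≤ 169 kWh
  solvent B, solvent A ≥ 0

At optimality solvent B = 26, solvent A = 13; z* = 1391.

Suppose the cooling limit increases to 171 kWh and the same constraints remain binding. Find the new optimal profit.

At the optimum: labor uses 182 of 182 (binding); cooling uses 169 of 169 (binding).
Dual feasibility on the basic columns requires 5·y_labor + 6·y_cooling = 45, 4·y_labor + 1·y_cooling = 17.
→ y_labor = 3 and y_cooling = 5.
Δz = y_cooling·Δb = 5 × (2) = 10, so new z* = 1391 + 10 = 1401.

1401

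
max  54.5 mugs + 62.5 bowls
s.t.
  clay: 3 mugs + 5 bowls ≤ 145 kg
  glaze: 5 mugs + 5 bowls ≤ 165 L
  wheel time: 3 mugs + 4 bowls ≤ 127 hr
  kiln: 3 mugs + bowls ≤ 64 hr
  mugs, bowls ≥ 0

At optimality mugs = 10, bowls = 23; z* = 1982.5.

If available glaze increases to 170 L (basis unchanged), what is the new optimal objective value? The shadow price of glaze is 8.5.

2025

Δb = 5, so new z* = 1982.5 + (8.5)·(5) = 1982.5 + 42.5 = 2025.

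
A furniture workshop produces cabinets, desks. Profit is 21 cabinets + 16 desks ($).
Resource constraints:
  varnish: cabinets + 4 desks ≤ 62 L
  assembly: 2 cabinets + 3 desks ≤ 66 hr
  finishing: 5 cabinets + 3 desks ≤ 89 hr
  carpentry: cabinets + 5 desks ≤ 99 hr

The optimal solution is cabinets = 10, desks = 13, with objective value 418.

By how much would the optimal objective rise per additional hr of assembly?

Check each constraint at x*: varnish 62/62 (tight); assembly 59/66 (slack 7); finishing 89/89 (tight); carpentry 75/99 (slack 24).
Since assembly, carpentry are not tight, their duals are 0.
From A_Bᵀ y = c: 1·y_varnish + 5·y_finishing = 21; 4·y_varnish + 3·y_finishing = 16.
Solving: y_varnish = 1, y_finishing = 4.
Shadow price of assembly = 0.

0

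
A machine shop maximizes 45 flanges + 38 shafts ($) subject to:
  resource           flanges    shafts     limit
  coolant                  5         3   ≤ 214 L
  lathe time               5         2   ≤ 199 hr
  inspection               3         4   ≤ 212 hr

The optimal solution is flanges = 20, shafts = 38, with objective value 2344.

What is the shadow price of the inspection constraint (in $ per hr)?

5

Binding: coolant and inspection. Non-binding: lathe time (23 unused).
By complementary slackness, y = 0 for the non-binding constraint.
Dual feasibility on the basic columns requires 5·y_coolant + 3·y_inspection = 45, 3·y_coolant + 4·y_inspection = 38.
→ y_coolant = 6 and y_inspection = 5.
Shadow price of inspection = 5.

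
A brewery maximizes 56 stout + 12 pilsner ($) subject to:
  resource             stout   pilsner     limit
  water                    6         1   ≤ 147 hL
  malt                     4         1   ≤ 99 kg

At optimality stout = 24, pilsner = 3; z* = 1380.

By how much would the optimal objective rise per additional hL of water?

4

Check each constraint at x*: water 147/147 (tight); malt 99/99 (tight).
From A_Bᵀ y = c: 6·y_water + 4·y_malt = 56; 1·y_water + 1·y_malt = 12.
Solving: y_water = 4, y_malt = 8.
Shadow price of water = 4.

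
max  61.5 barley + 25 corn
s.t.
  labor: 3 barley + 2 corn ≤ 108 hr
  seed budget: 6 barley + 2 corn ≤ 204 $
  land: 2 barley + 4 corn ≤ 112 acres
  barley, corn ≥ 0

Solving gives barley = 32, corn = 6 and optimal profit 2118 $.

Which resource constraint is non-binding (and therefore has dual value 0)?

labor: 108/108 (binding)
seed budget: 204/204 (binding)
land: 88/112 (slack 24)
By complementary slackness, a constraint with positive slack has shadow price 0 → land.

land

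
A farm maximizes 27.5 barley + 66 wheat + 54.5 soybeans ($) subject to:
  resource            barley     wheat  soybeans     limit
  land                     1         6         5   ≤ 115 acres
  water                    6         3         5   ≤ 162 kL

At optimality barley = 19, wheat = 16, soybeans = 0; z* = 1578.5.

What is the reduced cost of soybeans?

Check each constraint at x*: land 115/115 (tight); water 162/162 (tight).
The binding rows give the dual system: 1·y_land + 6·y_water = 27.5 and 6·y_land + 3·y_water = 66.
→ y_land = 9.5 and y_water = 3.
Reduced cost of soybeans: c₃ − yᵀa₃ = 54.5 − (9.5·5 + 3·5) = 54.5 − 62.5 = -8.

-8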